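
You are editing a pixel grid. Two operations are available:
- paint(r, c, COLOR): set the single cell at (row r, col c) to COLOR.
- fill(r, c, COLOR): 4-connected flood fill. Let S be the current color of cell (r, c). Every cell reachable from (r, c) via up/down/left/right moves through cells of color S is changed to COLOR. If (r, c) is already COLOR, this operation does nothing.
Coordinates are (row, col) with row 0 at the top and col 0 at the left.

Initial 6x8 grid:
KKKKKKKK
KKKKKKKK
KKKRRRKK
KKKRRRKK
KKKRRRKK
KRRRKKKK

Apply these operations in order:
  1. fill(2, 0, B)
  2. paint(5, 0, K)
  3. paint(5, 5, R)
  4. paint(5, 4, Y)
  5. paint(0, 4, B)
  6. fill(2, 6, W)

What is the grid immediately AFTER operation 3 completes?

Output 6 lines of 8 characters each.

After op 1 fill(2,0,B) [36 cells changed]:
BBBBBBBB
BBBBBBBB
BBBRRRBB
BBBRRRBB
BBBRRRBB
BRRRBBBB
After op 2 paint(5,0,K):
BBBBBBBB
BBBBBBBB
BBBRRRBB
BBBRRRBB
BBBRRRBB
KRRRBBBB
After op 3 paint(5,5,R):
BBBBBBBB
BBBBBBBB
BBBRRRBB
BBBRRRBB
BBBRRRBB
KRRRBRBB

Answer: BBBBBBBB
BBBBBBBB
BBBRRRBB
BBBRRRBB
BBBRRRBB
KRRRBRBB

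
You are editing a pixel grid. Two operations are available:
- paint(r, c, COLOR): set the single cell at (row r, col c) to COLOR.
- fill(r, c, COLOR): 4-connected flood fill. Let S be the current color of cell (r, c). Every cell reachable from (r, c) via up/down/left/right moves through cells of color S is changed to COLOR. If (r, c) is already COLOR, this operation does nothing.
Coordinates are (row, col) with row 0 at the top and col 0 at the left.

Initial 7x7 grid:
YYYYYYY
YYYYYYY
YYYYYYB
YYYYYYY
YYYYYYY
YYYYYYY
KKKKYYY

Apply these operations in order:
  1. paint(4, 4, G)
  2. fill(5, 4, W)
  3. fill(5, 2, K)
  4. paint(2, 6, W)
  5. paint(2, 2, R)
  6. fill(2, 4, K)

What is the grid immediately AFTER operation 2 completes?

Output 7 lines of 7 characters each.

After op 1 paint(4,4,G):
YYYYYYY
YYYYYYY
YYYYYYB
YYYYYYY
YYYYGYY
YYYYYYY
KKKKYYY
After op 2 fill(5,4,W) [43 cells changed]:
WWWWWWW
WWWWWWW
WWWWWWB
WWWWWWW
WWWWGWW
WWWWWWW
KKKKWWW

Answer: WWWWWWW
WWWWWWW
WWWWWWB
WWWWWWW
WWWWGWW
WWWWWWW
KKKKWWW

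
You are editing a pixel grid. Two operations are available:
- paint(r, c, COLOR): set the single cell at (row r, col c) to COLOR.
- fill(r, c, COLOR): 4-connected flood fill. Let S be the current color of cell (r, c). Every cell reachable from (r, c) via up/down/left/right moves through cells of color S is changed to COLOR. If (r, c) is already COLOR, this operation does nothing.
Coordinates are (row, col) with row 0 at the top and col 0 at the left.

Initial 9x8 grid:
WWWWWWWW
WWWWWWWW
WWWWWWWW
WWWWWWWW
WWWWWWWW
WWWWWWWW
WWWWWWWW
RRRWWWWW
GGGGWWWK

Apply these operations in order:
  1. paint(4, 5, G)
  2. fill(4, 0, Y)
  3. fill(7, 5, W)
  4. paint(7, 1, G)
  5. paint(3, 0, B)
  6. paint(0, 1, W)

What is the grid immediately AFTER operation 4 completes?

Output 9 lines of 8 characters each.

After op 1 paint(4,5,G):
WWWWWWWW
WWWWWWWW
WWWWWWWW
WWWWWWWW
WWWWWGWW
WWWWWWWW
WWWWWWWW
RRRWWWWW
GGGGWWWK
After op 2 fill(4,0,Y) [63 cells changed]:
YYYYYYYY
YYYYYYYY
YYYYYYYY
YYYYYYYY
YYYYYGYY
YYYYYYYY
YYYYYYYY
RRRYYYYY
GGGGYYYK
After op 3 fill(7,5,W) [63 cells changed]:
WWWWWWWW
WWWWWWWW
WWWWWWWW
WWWWWWWW
WWWWWGWW
WWWWWWWW
WWWWWWWW
RRRWWWWW
GGGGWWWK
After op 4 paint(7,1,G):
WWWWWWWW
WWWWWWWW
WWWWWWWW
WWWWWWWW
WWWWWGWW
WWWWWWWW
WWWWWWWW
RGRWWWWW
GGGGWWWK

Answer: WWWWWWWW
WWWWWWWW
WWWWWWWW
WWWWWWWW
WWWWWGWW
WWWWWWWW
WWWWWWWW
RGRWWWWW
GGGGWWWK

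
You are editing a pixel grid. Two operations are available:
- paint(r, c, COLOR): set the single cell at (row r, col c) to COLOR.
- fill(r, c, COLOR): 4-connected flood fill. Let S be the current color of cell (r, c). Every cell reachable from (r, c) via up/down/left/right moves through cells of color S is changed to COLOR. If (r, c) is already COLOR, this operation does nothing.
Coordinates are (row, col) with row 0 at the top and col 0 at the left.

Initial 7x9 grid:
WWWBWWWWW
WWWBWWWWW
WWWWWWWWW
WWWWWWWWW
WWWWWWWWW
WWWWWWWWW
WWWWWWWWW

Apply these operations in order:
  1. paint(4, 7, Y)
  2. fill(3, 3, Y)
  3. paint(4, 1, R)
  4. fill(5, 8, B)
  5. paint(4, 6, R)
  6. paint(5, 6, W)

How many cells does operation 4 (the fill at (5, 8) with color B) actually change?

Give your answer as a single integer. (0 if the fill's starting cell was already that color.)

After op 1 paint(4,7,Y):
WWWBWWWWW
WWWBWWWWW
WWWWWWWWW
WWWWWWWWW
WWWWWWWYW
WWWWWWWWW
WWWWWWWWW
After op 2 fill(3,3,Y) [60 cells changed]:
YYYBYYYYY
YYYBYYYYY
YYYYYYYYY
YYYYYYYYY
YYYYYYYYY
YYYYYYYYY
YYYYYYYYY
After op 3 paint(4,1,R):
YYYBYYYYY
YYYBYYYYY
YYYYYYYYY
YYYYYYYYY
YRYYYYYYY
YYYYYYYYY
YYYYYYYYY
After op 4 fill(5,8,B) [60 cells changed]:
BBBBBBBBB
BBBBBBBBB
BBBBBBBBB
BBBBBBBBB
BRBBBBBBB
BBBBBBBBB
BBBBBBBBB

Answer: 60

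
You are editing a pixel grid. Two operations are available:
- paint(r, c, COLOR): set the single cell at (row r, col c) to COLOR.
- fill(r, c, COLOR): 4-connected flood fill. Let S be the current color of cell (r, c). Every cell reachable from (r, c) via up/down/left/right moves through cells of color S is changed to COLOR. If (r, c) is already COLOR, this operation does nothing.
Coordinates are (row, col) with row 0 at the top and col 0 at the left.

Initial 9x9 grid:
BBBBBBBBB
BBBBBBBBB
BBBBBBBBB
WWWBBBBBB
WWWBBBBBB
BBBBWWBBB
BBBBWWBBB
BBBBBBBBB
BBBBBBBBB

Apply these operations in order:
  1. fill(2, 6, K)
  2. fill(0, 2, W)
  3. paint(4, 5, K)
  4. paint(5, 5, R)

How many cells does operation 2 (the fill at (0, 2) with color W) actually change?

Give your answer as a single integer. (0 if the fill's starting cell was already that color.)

After op 1 fill(2,6,K) [71 cells changed]:
KKKKKKKKK
KKKKKKKKK
KKKKKKKKK
WWWKKKKKK
WWWKKKKKK
KKKKWWKKK
KKKKWWKKK
KKKKKKKKK
KKKKKKKKK
After op 2 fill(0,2,W) [71 cells changed]:
WWWWWWWWW
WWWWWWWWW
WWWWWWWWW
WWWWWWWWW
WWWWWWWWW
WWWWWWWWW
WWWWWWWWW
WWWWWWWWW
WWWWWWWWW

Answer: 71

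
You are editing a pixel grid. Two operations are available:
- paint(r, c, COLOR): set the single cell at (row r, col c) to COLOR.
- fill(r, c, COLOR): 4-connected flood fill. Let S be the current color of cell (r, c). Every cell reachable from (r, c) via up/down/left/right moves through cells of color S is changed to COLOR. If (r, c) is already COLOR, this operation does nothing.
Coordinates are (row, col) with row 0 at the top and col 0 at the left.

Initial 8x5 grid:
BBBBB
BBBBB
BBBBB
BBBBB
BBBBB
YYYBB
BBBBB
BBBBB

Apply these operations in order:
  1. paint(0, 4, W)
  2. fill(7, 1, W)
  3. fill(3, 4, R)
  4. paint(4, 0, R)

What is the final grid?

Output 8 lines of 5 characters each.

After op 1 paint(0,4,W):
BBBBW
BBBBB
BBBBB
BBBBB
BBBBB
YYYBB
BBBBB
BBBBB
After op 2 fill(7,1,W) [36 cells changed]:
WWWWW
WWWWW
WWWWW
WWWWW
WWWWW
YYYWW
WWWWW
WWWWW
After op 3 fill(3,4,R) [37 cells changed]:
RRRRR
RRRRR
RRRRR
RRRRR
RRRRR
YYYRR
RRRRR
RRRRR
After op 4 paint(4,0,R):
RRRRR
RRRRR
RRRRR
RRRRR
RRRRR
YYYRR
RRRRR
RRRRR

Answer: RRRRR
RRRRR
RRRRR
RRRRR
RRRRR
YYYRR
RRRRR
RRRRR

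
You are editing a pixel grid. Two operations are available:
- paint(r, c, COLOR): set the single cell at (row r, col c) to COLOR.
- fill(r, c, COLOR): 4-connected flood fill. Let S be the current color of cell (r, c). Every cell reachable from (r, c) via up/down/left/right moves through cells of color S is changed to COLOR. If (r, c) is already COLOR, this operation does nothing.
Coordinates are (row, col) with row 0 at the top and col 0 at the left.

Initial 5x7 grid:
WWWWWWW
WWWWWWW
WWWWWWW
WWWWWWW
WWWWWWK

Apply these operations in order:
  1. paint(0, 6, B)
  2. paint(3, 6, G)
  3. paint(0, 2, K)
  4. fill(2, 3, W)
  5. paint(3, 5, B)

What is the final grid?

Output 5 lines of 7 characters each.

After op 1 paint(0,6,B):
WWWWWWB
WWWWWWW
WWWWWWW
WWWWWWW
WWWWWWK
After op 2 paint(3,6,G):
WWWWWWB
WWWWWWW
WWWWWWW
WWWWWWG
WWWWWWK
After op 3 paint(0,2,K):
WWKWWWB
WWWWWWW
WWWWWWW
WWWWWWG
WWWWWWK
After op 4 fill(2,3,W) [0 cells changed]:
WWKWWWB
WWWWWWW
WWWWWWW
WWWWWWG
WWWWWWK
After op 5 paint(3,5,B):
WWKWWWB
WWWWWWW
WWWWWWW
WWWWWBG
WWWWWWK

Answer: WWKWWWB
WWWWWWW
WWWWWWW
WWWWWBG
WWWWWWK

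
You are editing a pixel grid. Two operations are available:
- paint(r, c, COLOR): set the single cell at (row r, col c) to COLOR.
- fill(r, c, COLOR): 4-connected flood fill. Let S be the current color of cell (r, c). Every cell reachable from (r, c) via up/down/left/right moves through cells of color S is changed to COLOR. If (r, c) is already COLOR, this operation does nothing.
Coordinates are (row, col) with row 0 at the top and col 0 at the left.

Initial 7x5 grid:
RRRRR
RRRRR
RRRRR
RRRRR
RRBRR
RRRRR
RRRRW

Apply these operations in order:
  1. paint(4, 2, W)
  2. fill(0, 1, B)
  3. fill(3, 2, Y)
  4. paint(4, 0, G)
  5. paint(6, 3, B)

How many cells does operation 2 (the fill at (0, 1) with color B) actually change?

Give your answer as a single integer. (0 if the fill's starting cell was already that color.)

After op 1 paint(4,2,W):
RRRRR
RRRRR
RRRRR
RRRRR
RRWRR
RRRRR
RRRRW
After op 2 fill(0,1,B) [33 cells changed]:
BBBBB
BBBBB
BBBBB
BBBBB
BBWBB
BBBBB
BBBBW

Answer: 33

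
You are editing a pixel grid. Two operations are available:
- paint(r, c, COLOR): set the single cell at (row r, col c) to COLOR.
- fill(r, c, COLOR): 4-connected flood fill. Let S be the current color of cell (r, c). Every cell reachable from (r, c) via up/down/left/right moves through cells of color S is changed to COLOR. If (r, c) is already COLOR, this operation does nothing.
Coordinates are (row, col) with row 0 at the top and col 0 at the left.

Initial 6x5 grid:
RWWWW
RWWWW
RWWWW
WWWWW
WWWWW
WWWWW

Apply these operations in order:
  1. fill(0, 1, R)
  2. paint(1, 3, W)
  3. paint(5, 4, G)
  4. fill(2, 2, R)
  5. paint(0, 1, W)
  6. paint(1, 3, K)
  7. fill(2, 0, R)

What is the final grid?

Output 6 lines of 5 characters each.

After op 1 fill(0,1,R) [27 cells changed]:
RRRRR
RRRRR
RRRRR
RRRRR
RRRRR
RRRRR
After op 2 paint(1,3,W):
RRRRR
RRRWR
RRRRR
RRRRR
RRRRR
RRRRR
After op 3 paint(5,4,G):
RRRRR
RRRWR
RRRRR
RRRRR
RRRRR
RRRRG
After op 4 fill(2,2,R) [0 cells changed]:
RRRRR
RRRWR
RRRRR
RRRRR
RRRRR
RRRRG
After op 5 paint(0,1,W):
RWRRR
RRRWR
RRRRR
RRRRR
RRRRR
RRRRG
After op 6 paint(1,3,K):
RWRRR
RRRKR
RRRRR
RRRRR
RRRRR
RRRRG
After op 7 fill(2,0,R) [0 cells changed]:
RWRRR
RRRKR
RRRRR
RRRRR
RRRRR
RRRRG

Answer: RWRRR
RRRKR
RRRRR
RRRRR
RRRRR
RRRRG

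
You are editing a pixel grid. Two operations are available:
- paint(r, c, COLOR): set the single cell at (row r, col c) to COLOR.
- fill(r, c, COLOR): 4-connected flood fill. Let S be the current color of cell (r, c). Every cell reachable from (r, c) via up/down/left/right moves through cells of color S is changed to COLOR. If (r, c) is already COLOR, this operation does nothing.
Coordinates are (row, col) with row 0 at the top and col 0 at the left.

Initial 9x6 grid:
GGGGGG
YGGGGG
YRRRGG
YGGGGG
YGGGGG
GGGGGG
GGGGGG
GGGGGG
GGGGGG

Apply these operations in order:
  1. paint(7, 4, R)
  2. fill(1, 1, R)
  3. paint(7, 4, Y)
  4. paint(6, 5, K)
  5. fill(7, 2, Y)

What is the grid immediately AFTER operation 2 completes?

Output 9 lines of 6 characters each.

After op 1 paint(7,4,R):
GGGGGG
YGGGGG
YRRRGG
YGGGGG
YGGGGG
GGGGGG
GGGGGG
GGGGRG
GGGGGG
After op 2 fill(1,1,R) [46 cells changed]:
RRRRRR
YRRRRR
YRRRRR
YRRRRR
YRRRRR
RRRRRR
RRRRRR
RRRRRR
RRRRRR

Answer: RRRRRR
YRRRRR
YRRRRR
YRRRRR
YRRRRR
RRRRRR
RRRRRR
RRRRRR
RRRRRR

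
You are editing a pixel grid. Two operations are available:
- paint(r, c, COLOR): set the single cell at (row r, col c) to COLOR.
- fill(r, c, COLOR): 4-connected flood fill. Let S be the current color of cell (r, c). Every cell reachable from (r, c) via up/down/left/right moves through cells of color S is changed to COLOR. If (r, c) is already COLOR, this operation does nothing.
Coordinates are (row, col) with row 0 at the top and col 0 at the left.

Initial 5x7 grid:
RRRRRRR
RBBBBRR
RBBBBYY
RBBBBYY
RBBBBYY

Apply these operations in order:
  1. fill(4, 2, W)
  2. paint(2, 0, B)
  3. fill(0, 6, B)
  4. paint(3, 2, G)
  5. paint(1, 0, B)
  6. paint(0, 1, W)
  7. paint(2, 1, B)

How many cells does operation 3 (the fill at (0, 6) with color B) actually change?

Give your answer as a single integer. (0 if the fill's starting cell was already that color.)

Answer: 10

Derivation:
After op 1 fill(4,2,W) [16 cells changed]:
RRRRRRR
RWWWWRR
RWWWWYY
RWWWWYY
RWWWWYY
After op 2 paint(2,0,B):
RRRRRRR
RWWWWRR
BWWWWYY
RWWWWYY
RWWWWYY
After op 3 fill(0,6,B) [10 cells changed]:
BBBBBBB
BWWWWBB
BWWWWYY
RWWWWYY
RWWWWYY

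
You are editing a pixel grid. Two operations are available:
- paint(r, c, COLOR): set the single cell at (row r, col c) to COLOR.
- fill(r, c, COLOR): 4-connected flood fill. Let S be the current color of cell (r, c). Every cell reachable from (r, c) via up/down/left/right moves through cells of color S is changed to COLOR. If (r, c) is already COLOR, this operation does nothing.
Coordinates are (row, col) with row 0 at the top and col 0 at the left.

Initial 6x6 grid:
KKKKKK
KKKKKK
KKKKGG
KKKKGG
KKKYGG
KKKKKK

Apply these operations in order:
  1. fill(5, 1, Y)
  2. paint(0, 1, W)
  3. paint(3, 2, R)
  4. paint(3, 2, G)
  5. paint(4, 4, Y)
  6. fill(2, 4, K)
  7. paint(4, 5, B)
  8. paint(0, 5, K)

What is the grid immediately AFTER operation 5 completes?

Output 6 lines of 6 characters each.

Answer: YWYYYY
YYYYYY
YYYYGG
YYGYGG
YYYYYG
YYYYYY

Derivation:
After op 1 fill(5,1,Y) [29 cells changed]:
YYYYYY
YYYYYY
YYYYGG
YYYYGG
YYYYGG
YYYYYY
After op 2 paint(0,1,W):
YWYYYY
YYYYYY
YYYYGG
YYYYGG
YYYYGG
YYYYYY
After op 3 paint(3,2,R):
YWYYYY
YYYYYY
YYYYGG
YYRYGG
YYYYGG
YYYYYY
After op 4 paint(3,2,G):
YWYYYY
YYYYYY
YYYYGG
YYGYGG
YYYYGG
YYYYYY
After op 5 paint(4,4,Y):
YWYYYY
YYYYYY
YYYYGG
YYGYGG
YYYYYG
YYYYYY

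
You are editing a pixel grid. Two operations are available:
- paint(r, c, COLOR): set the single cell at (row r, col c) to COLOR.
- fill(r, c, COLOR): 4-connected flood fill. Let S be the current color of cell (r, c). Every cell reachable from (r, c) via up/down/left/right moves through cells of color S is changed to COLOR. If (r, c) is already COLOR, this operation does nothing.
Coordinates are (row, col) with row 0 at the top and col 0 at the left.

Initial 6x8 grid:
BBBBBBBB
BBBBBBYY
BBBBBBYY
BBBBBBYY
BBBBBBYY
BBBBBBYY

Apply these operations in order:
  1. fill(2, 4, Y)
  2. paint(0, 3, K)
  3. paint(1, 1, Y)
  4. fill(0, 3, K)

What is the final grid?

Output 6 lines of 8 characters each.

After op 1 fill(2,4,Y) [38 cells changed]:
YYYYYYYY
YYYYYYYY
YYYYYYYY
YYYYYYYY
YYYYYYYY
YYYYYYYY
After op 2 paint(0,3,K):
YYYKYYYY
YYYYYYYY
YYYYYYYY
YYYYYYYY
YYYYYYYY
YYYYYYYY
After op 3 paint(1,1,Y):
YYYKYYYY
YYYYYYYY
YYYYYYYY
YYYYYYYY
YYYYYYYY
YYYYYYYY
After op 4 fill(0,3,K) [0 cells changed]:
YYYKYYYY
YYYYYYYY
YYYYYYYY
YYYYYYYY
YYYYYYYY
YYYYYYYY

Answer: YYYKYYYY
YYYYYYYY
YYYYYYYY
YYYYYYYY
YYYYYYYY
YYYYYYYY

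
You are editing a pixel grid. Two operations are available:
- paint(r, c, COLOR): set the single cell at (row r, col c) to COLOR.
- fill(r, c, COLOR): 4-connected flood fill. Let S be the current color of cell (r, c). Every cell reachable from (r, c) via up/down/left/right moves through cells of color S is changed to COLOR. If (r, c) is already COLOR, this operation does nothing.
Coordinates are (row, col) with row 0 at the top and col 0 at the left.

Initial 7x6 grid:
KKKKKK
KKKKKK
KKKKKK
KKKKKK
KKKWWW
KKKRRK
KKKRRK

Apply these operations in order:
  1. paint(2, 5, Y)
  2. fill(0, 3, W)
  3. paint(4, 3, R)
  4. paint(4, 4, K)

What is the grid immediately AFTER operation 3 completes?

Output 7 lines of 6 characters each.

After op 1 paint(2,5,Y):
KKKKKK
KKKKKK
KKKKKY
KKKKKK
KKKWWW
KKKRRK
KKKRRK
After op 2 fill(0,3,W) [32 cells changed]:
WWWWWW
WWWWWW
WWWWWY
WWWWWW
WWWWWW
WWWRRK
WWWRRK
After op 3 paint(4,3,R):
WWWWWW
WWWWWW
WWWWWY
WWWWWW
WWWRWW
WWWRRK
WWWRRK

Answer: WWWWWW
WWWWWW
WWWWWY
WWWWWW
WWWRWW
WWWRRK
WWWRRK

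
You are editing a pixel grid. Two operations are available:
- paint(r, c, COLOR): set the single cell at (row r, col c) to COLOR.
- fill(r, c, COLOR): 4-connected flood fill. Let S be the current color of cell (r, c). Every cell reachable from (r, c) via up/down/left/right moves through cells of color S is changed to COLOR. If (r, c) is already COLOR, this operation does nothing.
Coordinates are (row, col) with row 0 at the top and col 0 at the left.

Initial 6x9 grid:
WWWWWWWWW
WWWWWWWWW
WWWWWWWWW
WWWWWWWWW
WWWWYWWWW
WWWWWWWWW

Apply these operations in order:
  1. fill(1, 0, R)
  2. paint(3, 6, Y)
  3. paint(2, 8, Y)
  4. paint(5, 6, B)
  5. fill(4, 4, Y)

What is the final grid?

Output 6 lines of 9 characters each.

After op 1 fill(1,0,R) [53 cells changed]:
RRRRRRRRR
RRRRRRRRR
RRRRRRRRR
RRRRRRRRR
RRRRYRRRR
RRRRRRRRR
After op 2 paint(3,6,Y):
RRRRRRRRR
RRRRRRRRR
RRRRRRRRR
RRRRRRYRR
RRRRYRRRR
RRRRRRRRR
After op 3 paint(2,8,Y):
RRRRRRRRR
RRRRRRRRR
RRRRRRRRY
RRRRRRYRR
RRRRYRRRR
RRRRRRRRR
After op 4 paint(5,6,B):
RRRRRRRRR
RRRRRRRRR
RRRRRRRRY
RRRRRRYRR
RRRRYRRRR
RRRRRRBRR
After op 5 fill(4,4,Y) [0 cells changed]:
RRRRRRRRR
RRRRRRRRR
RRRRRRRRY
RRRRRRYRR
RRRRYRRRR
RRRRRRBRR

Answer: RRRRRRRRR
RRRRRRRRR
RRRRRRRRY
RRRRRRYRR
RRRRYRRRR
RRRRRRBRR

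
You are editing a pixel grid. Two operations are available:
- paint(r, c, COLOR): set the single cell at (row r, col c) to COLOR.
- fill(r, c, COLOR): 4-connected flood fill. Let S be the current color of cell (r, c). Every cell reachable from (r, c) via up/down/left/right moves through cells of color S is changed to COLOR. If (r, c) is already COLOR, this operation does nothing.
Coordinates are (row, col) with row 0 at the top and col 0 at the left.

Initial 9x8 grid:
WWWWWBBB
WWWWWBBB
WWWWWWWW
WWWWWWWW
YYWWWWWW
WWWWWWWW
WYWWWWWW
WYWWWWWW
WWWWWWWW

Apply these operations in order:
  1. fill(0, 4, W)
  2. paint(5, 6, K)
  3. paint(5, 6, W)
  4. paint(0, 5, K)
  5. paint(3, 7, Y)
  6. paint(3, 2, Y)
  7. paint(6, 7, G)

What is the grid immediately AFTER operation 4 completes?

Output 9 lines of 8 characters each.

After op 1 fill(0,4,W) [0 cells changed]:
WWWWWBBB
WWWWWBBB
WWWWWWWW
WWWWWWWW
YYWWWWWW
WWWWWWWW
WYWWWWWW
WYWWWWWW
WWWWWWWW
After op 2 paint(5,6,K):
WWWWWBBB
WWWWWBBB
WWWWWWWW
WWWWWWWW
YYWWWWWW
WWWWWWKW
WYWWWWWW
WYWWWWWW
WWWWWWWW
After op 3 paint(5,6,W):
WWWWWBBB
WWWWWBBB
WWWWWWWW
WWWWWWWW
YYWWWWWW
WWWWWWWW
WYWWWWWW
WYWWWWWW
WWWWWWWW
After op 4 paint(0,5,K):
WWWWWKBB
WWWWWBBB
WWWWWWWW
WWWWWWWW
YYWWWWWW
WWWWWWWW
WYWWWWWW
WYWWWWWW
WWWWWWWW

Answer: WWWWWKBB
WWWWWBBB
WWWWWWWW
WWWWWWWW
YYWWWWWW
WWWWWWWW
WYWWWWWW
WYWWWWWW
WWWWWWWW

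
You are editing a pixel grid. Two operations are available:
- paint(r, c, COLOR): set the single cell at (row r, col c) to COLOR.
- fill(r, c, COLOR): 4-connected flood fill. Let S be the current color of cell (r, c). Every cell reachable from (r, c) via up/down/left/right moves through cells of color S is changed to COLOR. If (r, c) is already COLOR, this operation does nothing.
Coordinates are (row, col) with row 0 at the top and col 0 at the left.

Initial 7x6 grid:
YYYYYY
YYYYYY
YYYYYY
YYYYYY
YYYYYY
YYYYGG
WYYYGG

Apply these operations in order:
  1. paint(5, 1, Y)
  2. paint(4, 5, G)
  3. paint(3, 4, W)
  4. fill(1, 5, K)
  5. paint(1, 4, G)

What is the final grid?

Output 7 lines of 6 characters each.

Answer: KKKKKK
KKKKGK
KKKKKK
KKKKWK
KKKKKG
KKKKGG
WKKKGG

Derivation:
After op 1 paint(5,1,Y):
YYYYYY
YYYYYY
YYYYYY
YYYYYY
YYYYYY
YYYYGG
WYYYGG
After op 2 paint(4,5,G):
YYYYYY
YYYYYY
YYYYYY
YYYYYY
YYYYYG
YYYYGG
WYYYGG
After op 3 paint(3,4,W):
YYYYYY
YYYYYY
YYYYYY
YYYYWY
YYYYYG
YYYYGG
WYYYGG
After op 4 fill(1,5,K) [35 cells changed]:
KKKKKK
KKKKKK
KKKKKK
KKKKWK
KKKKKG
KKKKGG
WKKKGG
After op 5 paint(1,4,G):
KKKKKK
KKKKGK
KKKKKK
KKKKWK
KKKKKG
KKKKGG
WKKKGG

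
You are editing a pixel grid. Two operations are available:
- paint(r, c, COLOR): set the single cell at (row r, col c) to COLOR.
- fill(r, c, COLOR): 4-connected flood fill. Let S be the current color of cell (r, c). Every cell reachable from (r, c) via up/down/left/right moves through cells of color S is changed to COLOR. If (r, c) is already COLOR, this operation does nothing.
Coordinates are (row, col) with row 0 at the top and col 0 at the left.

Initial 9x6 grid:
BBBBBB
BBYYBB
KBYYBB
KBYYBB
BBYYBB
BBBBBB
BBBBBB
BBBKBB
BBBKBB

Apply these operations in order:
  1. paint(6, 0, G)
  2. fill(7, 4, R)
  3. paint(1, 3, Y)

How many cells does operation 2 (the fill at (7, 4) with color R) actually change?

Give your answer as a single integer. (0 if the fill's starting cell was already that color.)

Answer: 41

Derivation:
After op 1 paint(6,0,G):
BBBBBB
BBYYBB
KBYYBB
KBYYBB
BBYYBB
BBBBBB
GBBBBB
BBBKBB
BBBKBB
After op 2 fill(7,4,R) [41 cells changed]:
RRRRRR
RRYYRR
KRYYRR
KRYYRR
RRYYRR
RRRRRR
GRRRRR
RRRKRR
RRRKRR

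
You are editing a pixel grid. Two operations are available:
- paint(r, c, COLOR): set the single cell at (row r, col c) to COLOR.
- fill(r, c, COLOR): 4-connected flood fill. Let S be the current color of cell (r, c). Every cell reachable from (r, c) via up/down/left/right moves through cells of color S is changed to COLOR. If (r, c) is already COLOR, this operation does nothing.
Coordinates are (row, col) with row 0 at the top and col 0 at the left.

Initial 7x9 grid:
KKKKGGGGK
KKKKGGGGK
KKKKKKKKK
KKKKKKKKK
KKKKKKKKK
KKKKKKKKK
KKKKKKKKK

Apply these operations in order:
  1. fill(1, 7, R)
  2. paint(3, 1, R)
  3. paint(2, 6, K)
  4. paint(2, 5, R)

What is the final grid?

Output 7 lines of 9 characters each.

Answer: KKKKRRRRK
KKKKRRRRK
KKKKKRKKK
KRKKKKKKK
KKKKKKKKK
KKKKKKKKK
KKKKKKKKK

Derivation:
After op 1 fill(1,7,R) [8 cells changed]:
KKKKRRRRK
KKKKRRRRK
KKKKKKKKK
KKKKKKKKK
KKKKKKKKK
KKKKKKKKK
KKKKKKKKK
After op 2 paint(3,1,R):
KKKKRRRRK
KKKKRRRRK
KKKKKKKKK
KRKKKKKKK
KKKKKKKKK
KKKKKKKKK
KKKKKKKKK
After op 3 paint(2,6,K):
KKKKRRRRK
KKKKRRRRK
KKKKKKKKK
KRKKKKKKK
KKKKKKKKK
KKKKKKKKK
KKKKKKKKK
After op 4 paint(2,5,R):
KKKKRRRRK
KKKKRRRRK
KKKKKRKKK
KRKKKKKKK
KKKKKKKKK
KKKKKKKKK
KKKKKKKKK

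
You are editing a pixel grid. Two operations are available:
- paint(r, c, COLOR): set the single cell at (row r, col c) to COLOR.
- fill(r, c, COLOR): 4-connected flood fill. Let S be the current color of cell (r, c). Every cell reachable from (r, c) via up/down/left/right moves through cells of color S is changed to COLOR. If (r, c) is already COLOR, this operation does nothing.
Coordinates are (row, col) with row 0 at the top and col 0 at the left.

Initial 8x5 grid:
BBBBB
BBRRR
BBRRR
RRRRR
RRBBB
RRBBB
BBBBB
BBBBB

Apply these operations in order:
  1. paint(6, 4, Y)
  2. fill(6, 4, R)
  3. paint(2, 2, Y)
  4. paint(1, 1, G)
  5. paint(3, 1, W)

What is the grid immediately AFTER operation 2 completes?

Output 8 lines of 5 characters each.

After op 1 paint(6,4,Y):
BBBBB
BBRRR
BBRRR
RRRRR
RRBBB
RRBBB
BBBBY
BBBBB
After op 2 fill(6,4,R) [1 cells changed]:
BBBBB
BBRRR
BBRRR
RRRRR
RRBBB
RRBBB
BBBBR
BBBBB

Answer: BBBBB
BBRRR
BBRRR
RRRRR
RRBBB
RRBBB
BBBBR
BBBBB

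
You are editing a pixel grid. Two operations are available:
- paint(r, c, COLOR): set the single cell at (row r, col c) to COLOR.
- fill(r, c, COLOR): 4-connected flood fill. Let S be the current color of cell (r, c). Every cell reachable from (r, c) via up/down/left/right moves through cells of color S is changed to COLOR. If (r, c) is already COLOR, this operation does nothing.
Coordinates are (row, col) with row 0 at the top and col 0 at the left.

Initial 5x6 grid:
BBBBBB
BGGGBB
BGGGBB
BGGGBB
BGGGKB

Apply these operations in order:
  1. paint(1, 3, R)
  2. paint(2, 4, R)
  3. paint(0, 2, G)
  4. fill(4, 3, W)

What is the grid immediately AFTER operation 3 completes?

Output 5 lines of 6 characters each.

Answer: BBGBBB
BGGRBB
BGGGRB
BGGGBB
BGGGKB

Derivation:
After op 1 paint(1,3,R):
BBBBBB
BGGRBB
BGGGBB
BGGGBB
BGGGKB
After op 2 paint(2,4,R):
BBBBBB
BGGRBB
BGGGRB
BGGGBB
BGGGKB
After op 3 paint(0,2,G):
BBGBBB
BGGRBB
BGGGRB
BGGGBB
BGGGKB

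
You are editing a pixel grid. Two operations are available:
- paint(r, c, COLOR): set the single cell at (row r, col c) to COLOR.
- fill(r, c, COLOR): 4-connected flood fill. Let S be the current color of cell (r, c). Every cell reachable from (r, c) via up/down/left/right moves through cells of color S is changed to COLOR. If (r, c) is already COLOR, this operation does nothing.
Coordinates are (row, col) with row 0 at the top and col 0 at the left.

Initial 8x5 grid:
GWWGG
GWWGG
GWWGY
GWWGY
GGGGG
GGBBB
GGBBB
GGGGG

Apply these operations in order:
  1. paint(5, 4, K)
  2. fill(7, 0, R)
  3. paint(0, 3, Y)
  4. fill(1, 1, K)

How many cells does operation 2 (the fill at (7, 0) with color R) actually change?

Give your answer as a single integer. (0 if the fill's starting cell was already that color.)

After op 1 paint(5,4,K):
GWWGG
GWWGG
GWWGY
GWWGY
GGGGG
GGBBK
GGBBB
GGGGG
After op 2 fill(7,0,R) [24 cells changed]:
RWWRR
RWWRR
RWWRY
RWWRY
RRRRR
RRBBK
RRBBB
RRRRR

Answer: 24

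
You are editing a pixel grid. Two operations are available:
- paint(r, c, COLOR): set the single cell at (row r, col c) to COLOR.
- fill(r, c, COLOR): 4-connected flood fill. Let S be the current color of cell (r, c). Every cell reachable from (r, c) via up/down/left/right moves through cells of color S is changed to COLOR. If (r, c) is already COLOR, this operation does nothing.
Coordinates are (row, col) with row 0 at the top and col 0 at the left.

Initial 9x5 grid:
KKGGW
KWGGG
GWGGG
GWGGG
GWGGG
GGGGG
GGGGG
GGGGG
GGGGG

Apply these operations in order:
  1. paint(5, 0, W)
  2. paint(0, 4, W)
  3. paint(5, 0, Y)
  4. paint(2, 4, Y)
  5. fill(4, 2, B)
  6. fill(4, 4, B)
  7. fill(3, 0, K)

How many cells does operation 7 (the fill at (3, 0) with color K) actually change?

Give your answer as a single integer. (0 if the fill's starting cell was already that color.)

Answer: 3

Derivation:
After op 1 paint(5,0,W):
KKGGW
KWGGG
GWGGG
GWGGG
GWGGG
WGGGG
GGGGG
GGGGG
GGGGG
After op 2 paint(0,4,W):
KKGGW
KWGGG
GWGGG
GWGGG
GWGGG
WGGGG
GGGGG
GGGGG
GGGGG
After op 3 paint(5,0,Y):
KKGGW
KWGGG
GWGGG
GWGGG
GWGGG
YGGGG
GGGGG
GGGGG
GGGGG
After op 4 paint(2,4,Y):
KKGGW
KWGGG
GWGGY
GWGGG
GWGGG
YGGGG
GGGGG
GGGGG
GGGGG
After op 5 fill(4,2,B) [32 cells changed]:
KKBBW
KWBBB
GWBBY
GWBBB
GWBBB
YBBBB
BBBBB
BBBBB
BBBBB
After op 6 fill(4,4,B) [0 cells changed]:
KKBBW
KWBBB
GWBBY
GWBBB
GWBBB
YBBBB
BBBBB
BBBBB
BBBBB
After op 7 fill(3,0,K) [3 cells changed]:
KKBBW
KWBBB
KWBBY
KWBBB
KWBBB
YBBBB
BBBBB
BBBBB
BBBBB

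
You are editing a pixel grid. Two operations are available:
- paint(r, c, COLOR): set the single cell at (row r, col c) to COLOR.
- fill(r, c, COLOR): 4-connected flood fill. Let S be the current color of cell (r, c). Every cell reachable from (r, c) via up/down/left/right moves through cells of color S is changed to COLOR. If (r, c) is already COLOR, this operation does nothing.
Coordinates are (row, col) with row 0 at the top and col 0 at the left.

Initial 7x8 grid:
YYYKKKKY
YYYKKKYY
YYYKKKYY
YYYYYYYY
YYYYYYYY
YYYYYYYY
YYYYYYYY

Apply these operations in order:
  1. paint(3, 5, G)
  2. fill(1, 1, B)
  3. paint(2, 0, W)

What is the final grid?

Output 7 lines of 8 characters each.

After op 1 paint(3,5,G):
YYYKKKKY
YYYKKKYY
YYYKKKYY
YYYYYGYY
YYYYYYYY
YYYYYYYY
YYYYYYYY
After op 2 fill(1,1,B) [45 cells changed]:
BBBKKKKB
BBBKKKBB
BBBKKKBB
BBBBBGBB
BBBBBBBB
BBBBBBBB
BBBBBBBB
After op 3 paint(2,0,W):
BBBKKKKB
BBBKKKBB
WBBKKKBB
BBBBBGBB
BBBBBBBB
BBBBBBBB
BBBBBBBB

Answer: BBBKKKKB
BBBKKKBB
WBBKKKBB
BBBBBGBB
BBBBBBBB
BBBBBBBB
BBBBBBBB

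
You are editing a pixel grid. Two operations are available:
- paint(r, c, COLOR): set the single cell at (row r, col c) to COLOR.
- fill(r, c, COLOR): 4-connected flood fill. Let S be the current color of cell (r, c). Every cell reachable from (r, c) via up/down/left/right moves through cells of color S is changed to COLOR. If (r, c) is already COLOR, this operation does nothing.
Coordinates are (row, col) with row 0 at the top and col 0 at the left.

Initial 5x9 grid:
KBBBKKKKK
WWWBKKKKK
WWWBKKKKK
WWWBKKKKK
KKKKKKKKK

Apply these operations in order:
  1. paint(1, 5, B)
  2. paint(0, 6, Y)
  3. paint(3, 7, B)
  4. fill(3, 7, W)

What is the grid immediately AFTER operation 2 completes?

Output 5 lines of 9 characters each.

Answer: KBBBKKYKK
WWWBKBKKK
WWWBKKKKK
WWWBKKKKK
KKKKKKKKK

Derivation:
After op 1 paint(1,5,B):
KBBBKKKKK
WWWBKBKKK
WWWBKKKKK
WWWBKKKKK
KKKKKKKKK
After op 2 paint(0,6,Y):
KBBBKKYKK
WWWBKBKKK
WWWBKKKKK
WWWBKKKKK
KKKKKKKKK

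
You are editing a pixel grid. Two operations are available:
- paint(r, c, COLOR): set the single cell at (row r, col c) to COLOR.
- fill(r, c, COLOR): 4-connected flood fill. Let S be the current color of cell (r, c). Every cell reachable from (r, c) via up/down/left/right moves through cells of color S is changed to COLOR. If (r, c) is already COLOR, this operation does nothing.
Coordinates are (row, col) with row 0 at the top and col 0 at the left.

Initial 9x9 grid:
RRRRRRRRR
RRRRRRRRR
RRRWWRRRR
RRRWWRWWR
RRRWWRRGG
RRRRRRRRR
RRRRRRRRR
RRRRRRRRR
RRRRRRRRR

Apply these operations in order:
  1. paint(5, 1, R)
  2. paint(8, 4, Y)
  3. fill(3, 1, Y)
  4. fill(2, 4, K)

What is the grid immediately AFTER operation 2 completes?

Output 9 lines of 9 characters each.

After op 1 paint(5,1,R):
RRRRRRRRR
RRRRRRRRR
RRRWWRRRR
RRRWWRWWR
RRRWWRRGG
RRRRRRRRR
RRRRRRRRR
RRRRRRRRR
RRRRRRRRR
After op 2 paint(8,4,Y):
RRRRRRRRR
RRRRRRRRR
RRRWWRRRR
RRRWWRWWR
RRRWWRRGG
RRRRRRRRR
RRRRRRRRR
RRRRRRRRR
RRRRYRRRR

Answer: RRRRRRRRR
RRRRRRRRR
RRRWWRRRR
RRRWWRWWR
RRRWWRRGG
RRRRRRRRR
RRRRRRRRR
RRRRRRRRR
RRRRYRRRR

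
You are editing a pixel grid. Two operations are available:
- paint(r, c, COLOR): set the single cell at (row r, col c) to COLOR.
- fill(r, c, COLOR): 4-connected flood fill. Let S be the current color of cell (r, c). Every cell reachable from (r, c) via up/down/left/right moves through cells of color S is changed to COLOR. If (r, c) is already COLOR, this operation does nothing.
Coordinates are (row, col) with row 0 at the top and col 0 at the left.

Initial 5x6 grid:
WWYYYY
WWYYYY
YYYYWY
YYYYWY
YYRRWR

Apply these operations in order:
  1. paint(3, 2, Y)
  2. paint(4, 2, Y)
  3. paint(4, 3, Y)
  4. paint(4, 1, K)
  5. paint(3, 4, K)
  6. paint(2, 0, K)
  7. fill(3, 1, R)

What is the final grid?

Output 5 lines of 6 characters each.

After op 1 paint(3,2,Y):
WWYYYY
WWYYYY
YYYYWY
YYYYWY
YYRRWR
After op 2 paint(4,2,Y):
WWYYYY
WWYYYY
YYYYWY
YYYYWY
YYYRWR
After op 3 paint(4,3,Y):
WWYYYY
WWYYYY
YYYYWY
YYYYWY
YYYYWR
After op 4 paint(4,1,K):
WWYYYY
WWYYYY
YYYYWY
YYYYWY
YKYYWR
After op 5 paint(3,4,K):
WWYYYY
WWYYYY
YYYYWY
YYYYKY
YKYYWR
After op 6 paint(2,0,K):
WWYYYY
WWYYYY
KYYYWY
YYYYKY
YKYYWR
After op 7 fill(3,1,R) [20 cells changed]:
WWRRRR
WWRRRR
KRRRWR
RRRRKR
RKRRWR

Answer: WWRRRR
WWRRRR
KRRRWR
RRRRKR
RKRRWR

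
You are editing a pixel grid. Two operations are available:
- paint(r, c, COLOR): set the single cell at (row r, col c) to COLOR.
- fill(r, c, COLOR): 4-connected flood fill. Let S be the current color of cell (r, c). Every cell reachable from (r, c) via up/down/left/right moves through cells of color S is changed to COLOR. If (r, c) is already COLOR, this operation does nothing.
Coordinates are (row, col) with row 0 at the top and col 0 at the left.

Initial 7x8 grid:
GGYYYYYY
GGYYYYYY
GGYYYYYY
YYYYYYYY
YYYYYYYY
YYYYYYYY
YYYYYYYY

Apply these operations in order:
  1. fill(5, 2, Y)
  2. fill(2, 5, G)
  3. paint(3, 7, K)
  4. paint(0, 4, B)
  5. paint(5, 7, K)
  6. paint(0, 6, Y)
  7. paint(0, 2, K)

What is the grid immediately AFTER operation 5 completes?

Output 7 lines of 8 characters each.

Answer: GGGGBGGG
GGGGGGGG
GGGGGGGG
GGGGGGGK
GGGGGGGG
GGGGGGGK
GGGGGGGG

Derivation:
After op 1 fill(5,2,Y) [0 cells changed]:
GGYYYYYY
GGYYYYYY
GGYYYYYY
YYYYYYYY
YYYYYYYY
YYYYYYYY
YYYYYYYY
After op 2 fill(2,5,G) [50 cells changed]:
GGGGGGGG
GGGGGGGG
GGGGGGGG
GGGGGGGG
GGGGGGGG
GGGGGGGG
GGGGGGGG
After op 3 paint(3,7,K):
GGGGGGGG
GGGGGGGG
GGGGGGGG
GGGGGGGK
GGGGGGGG
GGGGGGGG
GGGGGGGG
After op 4 paint(0,4,B):
GGGGBGGG
GGGGGGGG
GGGGGGGG
GGGGGGGK
GGGGGGGG
GGGGGGGG
GGGGGGGG
After op 5 paint(5,7,K):
GGGGBGGG
GGGGGGGG
GGGGGGGG
GGGGGGGK
GGGGGGGG
GGGGGGGK
GGGGGGGG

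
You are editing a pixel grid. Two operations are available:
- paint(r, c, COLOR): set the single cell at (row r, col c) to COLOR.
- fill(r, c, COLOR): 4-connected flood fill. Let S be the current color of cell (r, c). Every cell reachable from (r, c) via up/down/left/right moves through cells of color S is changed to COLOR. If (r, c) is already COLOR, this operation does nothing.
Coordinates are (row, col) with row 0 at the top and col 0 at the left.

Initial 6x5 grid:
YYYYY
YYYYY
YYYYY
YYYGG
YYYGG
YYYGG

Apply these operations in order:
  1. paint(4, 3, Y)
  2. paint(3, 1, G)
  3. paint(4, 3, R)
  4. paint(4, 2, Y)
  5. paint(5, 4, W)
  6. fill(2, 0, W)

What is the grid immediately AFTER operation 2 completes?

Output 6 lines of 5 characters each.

After op 1 paint(4,3,Y):
YYYYY
YYYYY
YYYYY
YYYGG
YYYYG
YYYGG
After op 2 paint(3,1,G):
YYYYY
YYYYY
YYYYY
YGYGG
YYYYG
YYYGG

Answer: YYYYY
YYYYY
YYYYY
YGYGG
YYYYG
YYYGG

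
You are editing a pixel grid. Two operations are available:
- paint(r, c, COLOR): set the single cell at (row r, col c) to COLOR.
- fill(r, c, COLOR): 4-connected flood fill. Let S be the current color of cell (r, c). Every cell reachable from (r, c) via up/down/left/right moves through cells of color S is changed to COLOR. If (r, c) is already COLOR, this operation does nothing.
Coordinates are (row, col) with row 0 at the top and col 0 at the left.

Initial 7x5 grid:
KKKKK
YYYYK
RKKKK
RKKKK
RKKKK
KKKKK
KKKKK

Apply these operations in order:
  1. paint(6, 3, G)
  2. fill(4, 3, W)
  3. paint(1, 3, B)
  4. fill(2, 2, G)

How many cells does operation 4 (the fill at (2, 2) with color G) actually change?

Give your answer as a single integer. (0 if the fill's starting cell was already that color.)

After op 1 paint(6,3,G):
KKKKK
YYYYK
RKKKK
RKKKK
RKKKK
KKKKK
KKKGK
After op 2 fill(4,3,W) [27 cells changed]:
WWWWW
YYYYW
RWWWW
RWWWW
RWWWW
WWWWW
WWWGW
After op 3 paint(1,3,B):
WWWWW
YYYBW
RWWWW
RWWWW
RWWWW
WWWWW
WWWGW
After op 4 fill(2,2,G) [27 cells changed]:
GGGGG
YYYBG
RGGGG
RGGGG
RGGGG
GGGGG
GGGGG

Answer: 27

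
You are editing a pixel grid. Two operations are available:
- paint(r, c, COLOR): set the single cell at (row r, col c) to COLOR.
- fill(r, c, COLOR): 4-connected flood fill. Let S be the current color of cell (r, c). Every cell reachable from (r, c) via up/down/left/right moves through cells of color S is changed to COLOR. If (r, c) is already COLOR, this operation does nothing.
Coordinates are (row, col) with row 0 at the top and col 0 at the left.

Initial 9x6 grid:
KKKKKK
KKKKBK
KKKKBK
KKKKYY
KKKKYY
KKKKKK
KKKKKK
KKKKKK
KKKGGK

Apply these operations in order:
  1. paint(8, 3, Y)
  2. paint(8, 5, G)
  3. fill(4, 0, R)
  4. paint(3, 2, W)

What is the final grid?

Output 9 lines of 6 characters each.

Answer: RRRRRR
RRRRBR
RRRRBR
RRWRYY
RRRRYY
RRRRRR
RRRRRR
RRRRRR
RRRYGG

Derivation:
After op 1 paint(8,3,Y):
KKKKKK
KKKKBK
KKKKBK
KKKKYY
KKKKYY
KKKKKK
KKKKKK
KKKKKK
KKKYGK
After op 2 paint(8,5,G):
KKKKKK
KKKKBK
KKKKBK
KKKKYY
KKKKYY
KKKKKK
KKKKKK
KKKKKK
KKKYGG
After op 3 fill(4,0,R) [45 cells changed]:
RRRRRR
RRRRBR
RRRRBR
RRRRYY
RRRRYY
RRRRRR
RRRRRR
RRRRRR
RRRYGG
After op 4 paint(3,2,W):
RRRRRR
RRRRBR
RRRRBR
RRWRYY
RRRRYY
RRRRRR
RRRRRR
RRRRRR
RRRYGG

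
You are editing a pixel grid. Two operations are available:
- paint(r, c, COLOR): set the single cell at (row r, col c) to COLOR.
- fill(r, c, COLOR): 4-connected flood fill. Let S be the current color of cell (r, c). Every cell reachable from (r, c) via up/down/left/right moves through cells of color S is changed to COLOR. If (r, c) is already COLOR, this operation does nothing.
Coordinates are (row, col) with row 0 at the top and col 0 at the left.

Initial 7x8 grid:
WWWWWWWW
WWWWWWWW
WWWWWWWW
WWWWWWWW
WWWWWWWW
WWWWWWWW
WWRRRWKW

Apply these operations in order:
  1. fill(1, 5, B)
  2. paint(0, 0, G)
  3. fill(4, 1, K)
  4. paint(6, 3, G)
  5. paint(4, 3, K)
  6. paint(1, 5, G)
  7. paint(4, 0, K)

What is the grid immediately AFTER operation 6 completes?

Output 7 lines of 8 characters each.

Answer: GKKKKKKK
KKKKKGKK
KKKKKKKK
KKKKKKKK
KKKKKKKK
KKKKKKKK
KKRGRKKK

Derivation:
After op 1 fill(1,5,B) [52 cells changed]:
BBBBBBBB
BBBBBBBB
BBBBBBBB
BBBBBBBB
BBBBBBBB
BBBBBBBB
BBRRRBKB
After op 2 paint(0,0,G):
GBBBBBBB
BBBBBBBB
BBBBBBBB
BBBBBBBB
BBBBBBBB
BBBBBBBB
BBRRRBKB
After op 3 fill(4,1,K) [51 cells changed]:
GKKKKKKK
KKKKKKKK
KKKKKKKK
KKKKKKKK
KKKKKKKK
KKKKKKKK
KKRRRKKK
After op 4 paint(6,3,G):
GKKKKKKK
KKKKKKKK
KKKKKKKK
KKKKKKKK
KKKKKKKK
KKKKKKKK
KKRGRKKK
After op 5 paint(4,3,K):
GKKKKKKK
KKKKKKKK
KKKKKKKK
KKKKKKKK
KKKKKKKK
KKKKKKKK
KKRGRKKK
After op 6 paint(1,5,G):
GKKKKKKK
KKKKKGKK
KKKKKKKK
KKKKKKKK
KKKKKKKK
KKKKKKKK
KKRGRKKK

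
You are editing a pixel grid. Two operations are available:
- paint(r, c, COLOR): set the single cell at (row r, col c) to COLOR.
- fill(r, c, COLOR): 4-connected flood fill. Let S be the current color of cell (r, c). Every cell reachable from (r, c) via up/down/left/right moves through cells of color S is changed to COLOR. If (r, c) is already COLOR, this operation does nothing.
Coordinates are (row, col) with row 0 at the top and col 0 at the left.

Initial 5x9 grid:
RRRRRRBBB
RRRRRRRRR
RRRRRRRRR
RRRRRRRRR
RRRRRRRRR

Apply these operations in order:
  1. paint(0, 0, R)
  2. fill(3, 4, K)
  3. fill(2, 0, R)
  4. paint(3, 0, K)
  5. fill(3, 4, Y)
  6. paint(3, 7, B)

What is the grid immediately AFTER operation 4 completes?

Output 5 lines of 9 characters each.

After op 1 paint(0,0,R):
RRRRRRBBB
RRRRRRRRR
RRRRRRRRR
RRRRRRRRR
RRRRRRRRR
After op 2 fill(3,4,K) [42 cells changed]:
KKKKKKBBB
KKKKKKKKK
KKKKKKKKK
KKKKKKKKK
KKKKKKKKK
After op 3 fill(2,0,R) [42 cells changed]:
RRRRRRBBB
RRRRRRRRR
RRRRRRRRR
RRRRRRRRR
RRRRRRRRR
After op 4 paint(3,0,K):
RRRRRRBBB
RRRRRRRRR
RRRRRRRRR
KRRRRRRRR
RRRRRRRRR

Answer: RRRRRRBBB
RRRRRRRRR
RRRRRRRRR
KRRRRRRRR
RRRRRRRRR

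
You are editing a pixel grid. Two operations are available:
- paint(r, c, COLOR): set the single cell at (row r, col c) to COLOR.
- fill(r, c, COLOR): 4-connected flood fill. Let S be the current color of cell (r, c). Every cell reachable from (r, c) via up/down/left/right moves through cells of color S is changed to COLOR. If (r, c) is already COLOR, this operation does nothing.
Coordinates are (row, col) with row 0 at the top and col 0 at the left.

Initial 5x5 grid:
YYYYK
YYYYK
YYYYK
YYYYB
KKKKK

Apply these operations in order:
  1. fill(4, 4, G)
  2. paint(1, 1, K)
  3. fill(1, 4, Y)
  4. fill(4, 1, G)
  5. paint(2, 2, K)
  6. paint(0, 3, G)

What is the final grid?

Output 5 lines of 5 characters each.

After op 1 fill(4,4,G) [5 cells changed]:
YYYYK
YYYYK
YYYYK
YYYYB
GGGGG
After op 2 paint(1,1,K):
YYYYK
YKYYK
YYYYK
YYYYB
GGGGG
After op 3 fill(1,4,Y) [3 cells changed]:
YYYYY
YKYYY
YYYYY
YYYYB
GGGGG
After op 4 fill(4,1,G) [0 cells changed]:
YYYYY
YKYYY
YYYYY
YYYYB
GGGGG
After op 5 paint(2,2,K):
YYYYY
YKYYY
YYKYY
YYYYB
GGGGG
After op 6 paint(0,3,G):
YYYGY
YKYYY
YYKYY
YYYYB
GGGGG

Answer: YYYGY
YKYYY
YYKYY
YYYYB
GGGGG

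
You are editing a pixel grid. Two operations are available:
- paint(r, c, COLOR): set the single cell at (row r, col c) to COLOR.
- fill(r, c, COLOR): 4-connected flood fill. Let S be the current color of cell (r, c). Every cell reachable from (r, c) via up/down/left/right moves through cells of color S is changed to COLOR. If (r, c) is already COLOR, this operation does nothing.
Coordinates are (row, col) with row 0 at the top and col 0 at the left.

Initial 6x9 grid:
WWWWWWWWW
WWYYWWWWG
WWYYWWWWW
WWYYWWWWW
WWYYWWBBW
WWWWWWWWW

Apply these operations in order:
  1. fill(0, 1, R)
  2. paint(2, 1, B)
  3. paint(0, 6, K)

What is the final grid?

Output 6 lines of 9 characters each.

After op 1 fill(0,1,R) [43 cells changed]:
RRRRRRRRR
RRYYRRRRG
RRYYRRRRR
RRYYRRRRR
RRYYRRBBR
RRRRRRRRR
After op 2 paint(2,1,B):
RRRRRRRRR
RRYYRRRRG
RBYYRRRRR
RRYYRRRRR
RRYYRRBBR
RRRRRRRRR
After op 3 paint(0,6,K):
RRRRRRKRR
RRYYRRRRG
RBYYRRRRR
RRYYRRRRR
RRYYRRBBR
RRRRRRRRR

Answer: RRRRRRKRR
RRYYRRRRG
RBYYRRRRR
RRYYRRRRR
RRYYRRBBR
RRRRRRRRR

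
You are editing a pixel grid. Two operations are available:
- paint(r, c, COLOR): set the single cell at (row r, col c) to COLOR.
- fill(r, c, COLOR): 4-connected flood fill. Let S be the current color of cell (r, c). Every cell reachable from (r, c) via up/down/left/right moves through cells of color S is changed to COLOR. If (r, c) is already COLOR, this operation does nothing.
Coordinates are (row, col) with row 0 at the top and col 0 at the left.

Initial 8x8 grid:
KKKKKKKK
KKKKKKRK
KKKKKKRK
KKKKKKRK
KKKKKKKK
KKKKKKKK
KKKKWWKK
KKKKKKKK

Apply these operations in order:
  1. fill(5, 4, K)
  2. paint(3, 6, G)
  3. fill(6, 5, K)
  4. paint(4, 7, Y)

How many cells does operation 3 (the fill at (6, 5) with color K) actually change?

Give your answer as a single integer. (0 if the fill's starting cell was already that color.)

After op 1 fill(5,4,K) [0 cells changed]:
KKKKKKKK
KKKKKKRK
KKKKKKRK
KKKKKKRK
KKKKKKKK
KKKKKKKK
KKKKWWKK
KKKKKKKK
After op 2 paint(3,6,G):
KKKKKKKK
KKKKKKRK
KKKKKKRK
KKKKKKGK
KKKKKKKK
KKKKKKKK
KKKKWWKK
KKKKKKKK
After op 3 fill(6,5,K) [2 cells changed]:
KKKKKKKK
KKKKKKRK
KKKKKKRK
KKKKKKGK
KKKKKKKK
KKKKKKKK
KKKKKKKK
KKKKKKKK

Answer: 2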